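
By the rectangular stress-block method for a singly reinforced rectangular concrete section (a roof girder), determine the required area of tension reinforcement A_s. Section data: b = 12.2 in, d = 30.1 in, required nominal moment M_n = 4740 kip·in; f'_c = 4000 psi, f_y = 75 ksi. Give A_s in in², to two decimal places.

A_s ≈ 2.25 in²

From M_n = 0.85 f'_c a b (d − a/2):
a = d − √(d² − 2M_n/(0.85 f'_c b)) = 30.1 − √(30.1² − 2 × 4740/(0.85 × 4 × 12.2)) = 4.072 in.
A_s = 0.85 f'_c a b / f_y = 0.85 × 4 × 4.072 × 12.2 / 75 = 2.252 in².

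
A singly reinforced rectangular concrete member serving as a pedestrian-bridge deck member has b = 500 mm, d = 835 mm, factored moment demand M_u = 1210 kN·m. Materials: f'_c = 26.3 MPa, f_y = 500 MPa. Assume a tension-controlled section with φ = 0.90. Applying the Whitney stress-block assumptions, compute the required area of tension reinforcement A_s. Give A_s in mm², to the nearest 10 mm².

M_n = M_u/φ = 1210/0.90 = 1344.44 kN·m.
With M_n = 0.85 f'_c a b (d − a/2), solve the quadratic for a:
a = d − √(d² − 2M_n/(0.85 f'_c b)) = 835 − √(835² − 2 × 1344.44×10⁶/(0.85 × 26.3 × 500)) = 159.23 mm.
A_s = 0.85 f'_c a b / f_y = 0.85 × 26.3 × 159.23 × 500 / 500 = 3559.6 mm².

A_s ≈ 3560 mm²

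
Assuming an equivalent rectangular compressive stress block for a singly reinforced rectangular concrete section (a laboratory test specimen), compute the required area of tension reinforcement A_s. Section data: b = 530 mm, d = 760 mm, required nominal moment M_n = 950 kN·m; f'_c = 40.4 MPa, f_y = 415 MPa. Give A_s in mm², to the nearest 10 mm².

With M_n = 0.85 f'_c a b (d − a/2), solve the quadratic for a:
a = d − √(d² − 2M_n/(0.85 f'_c b)) = 760 − √(760² − 2 × 950×10⁶/(0.85 × 40.4 × 530)) = 72.10 mm.
A_s = 0.85 f'_c a b / f_y = 0.85 × 40.4 × 72.10 × 530 / 415 = 3162.0 mm².

A_s ≈ 3160 mm²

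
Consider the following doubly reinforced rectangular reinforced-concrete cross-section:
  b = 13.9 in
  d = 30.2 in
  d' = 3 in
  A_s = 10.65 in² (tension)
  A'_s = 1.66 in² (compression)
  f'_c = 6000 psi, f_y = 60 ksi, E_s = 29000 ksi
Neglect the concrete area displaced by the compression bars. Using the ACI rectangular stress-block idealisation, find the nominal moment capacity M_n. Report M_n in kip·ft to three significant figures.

Assume both steels yield.
a = (A_s − A'_s) f_y/(0.85 f'_c b) = (10.65 − 1.66) × 60/(0.85 × 6 × 13.9) = 7.609 in.
c = a/β₁ = 7.609/0.75 = 10.145 in; ε'_s = 0.003(c − d')/c = 0.0021 ≥ ε_y = 0.0021, so the compression steel yields.
M_n = (A_s − A'_s) f_y (d − a/2) + A'_s f_y (d − d') = 539.4 × (30.2 − 3.8045) + 99.6 × (30.2 − 3) = 14237.7 + 2709.1 = 16946.8 kip·in = 16946.8/12 = 1412.23 kip·ft.

M_n ≈ 1410 kip·ft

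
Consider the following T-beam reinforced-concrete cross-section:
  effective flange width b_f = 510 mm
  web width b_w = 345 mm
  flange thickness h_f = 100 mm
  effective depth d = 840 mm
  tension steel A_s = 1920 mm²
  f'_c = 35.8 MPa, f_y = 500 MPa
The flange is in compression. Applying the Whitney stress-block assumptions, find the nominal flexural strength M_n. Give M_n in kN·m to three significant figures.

Tension: T = A_s f_y = 1920 × 500 = 960000 N.
Try a within the flange: a = T/(0.85 f'_c b_f) = 960000/(0.85 × 35.8 × 510) = 61.86 mm.
Since a = 61.86 ≤ h_f = 100 mm, the stress block lies entirely in the flange; analyse as a rectangular beam of width b_f.
M_n = T(d − a/2) = 960000 × (840 − 30.93) = 776.71 × 10⁶ N·mm.
M_n = 776.71 kN·m.

M_n ≈ 777 kN·m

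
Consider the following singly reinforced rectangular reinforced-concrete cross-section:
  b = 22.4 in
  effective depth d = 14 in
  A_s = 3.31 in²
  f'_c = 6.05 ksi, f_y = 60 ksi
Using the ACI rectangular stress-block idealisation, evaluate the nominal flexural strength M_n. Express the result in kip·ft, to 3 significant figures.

M_n ≈ 217 kip·ft

T = A_s f_y = 3.31 × 60 = 198.6 kips.
a = T/(0.85 f'_c b) = 198.6/(0.85 × 6.05 × 22.4) = 1.724 in.
M_n = T(d − a/2) = 198.6 × (14 − 0.862) = 2609.2 kip·in = 2609.2/12 = 217.43 kip·ft.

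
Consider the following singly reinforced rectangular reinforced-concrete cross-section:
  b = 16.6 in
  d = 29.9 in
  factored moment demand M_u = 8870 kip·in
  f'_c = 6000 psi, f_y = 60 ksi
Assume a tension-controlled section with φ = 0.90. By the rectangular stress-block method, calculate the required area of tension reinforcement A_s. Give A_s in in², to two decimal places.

A_s ≈ 5.91 in²

M_n = M_u/φ = 8870/0.90 = 9855.56 kip·in.
From M_n = 0.85 f'_c a b (d − a/2):
a = d − √(d² − 2M_n/(0.85 f'_c b)) = 29.9 − √(29.9² − 2 × 9855.56/(0.85 × 6 × 16.6)) = 4.187 in.
A_s = 0.85 f'_c a b / f_y = 0.85 × 6 × 4.187 × 16.6 / 60 = 5.908 in².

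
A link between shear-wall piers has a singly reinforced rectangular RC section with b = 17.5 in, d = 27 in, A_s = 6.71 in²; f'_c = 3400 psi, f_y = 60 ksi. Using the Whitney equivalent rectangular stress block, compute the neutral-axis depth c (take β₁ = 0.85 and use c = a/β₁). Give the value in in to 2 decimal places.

T = A_s f_y = 6.71 × 60 = 402.6 kips.
a = T/(0.85 f'_c b) = 402.6/(0.85 × 3.4 × 17.5) = 7.9605 in.
With β₁ = 0.85, c = a/β₁ = 7.9605/0.85 = 9.37 in.

c ≈ 9.37 in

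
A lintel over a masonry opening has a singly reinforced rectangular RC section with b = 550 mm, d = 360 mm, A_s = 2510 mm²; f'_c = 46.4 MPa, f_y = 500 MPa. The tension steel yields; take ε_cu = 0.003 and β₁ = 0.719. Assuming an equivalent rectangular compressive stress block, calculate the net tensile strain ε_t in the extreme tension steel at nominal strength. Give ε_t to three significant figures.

a = A_s f_y/(0.85 f'_c b) = 57.86 mm.
β₁ = 0.719, so c = a/β₁ = 57.86/0.719 = 80.47 mm.
From the linear strain diagram with ε_cu = 0.003: ε_t = 0.003 (d − c)/c = 0.003 × (360 − 80.47)/80.47 = 0.0104.
Since ε_t ≥ 0.005, the section is tension-controlled.

ε_t ≈ 0.0104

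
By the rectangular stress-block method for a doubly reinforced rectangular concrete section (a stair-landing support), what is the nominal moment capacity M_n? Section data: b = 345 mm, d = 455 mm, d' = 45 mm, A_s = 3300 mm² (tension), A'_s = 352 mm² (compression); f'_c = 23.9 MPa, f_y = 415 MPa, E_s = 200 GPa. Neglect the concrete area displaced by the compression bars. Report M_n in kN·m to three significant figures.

M_n ≈ 510 kN·m

Assume both tension and compression steel yield.
Net tension couple steel: A_s − A'_s = 2948 mm².
a = (A_s − A'_s) f_y / (0.85 f'_c b) = 1223420/(0.85 × 23.9 × 345) = 174.56 mm.
c = a/β₁ = 174.56/0.85 = 205.36 mm; ε'_s = 0.003(c − d')/c = 0.0023 ≥ f_y/E_s = 0.0021, so compression steel does yield.
M_n = (A_s − A'_s) f_y (d − a/2) + A'_s f_y (d − d') = [1223420 × (455 − 87.28) + 146080 × (455 − 45)] × 10⁻⁶ = 449.88 + 59.89 = 509.77 kN·m.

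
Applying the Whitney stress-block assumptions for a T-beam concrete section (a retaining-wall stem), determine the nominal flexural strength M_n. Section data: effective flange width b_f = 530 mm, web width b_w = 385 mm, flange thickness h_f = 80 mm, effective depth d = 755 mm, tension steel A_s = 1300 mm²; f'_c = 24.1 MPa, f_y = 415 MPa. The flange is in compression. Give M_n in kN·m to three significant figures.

Tension: T = A_s f_y = 1300 × 415 = 539500 N.
Try a within the flange: a = T/(0.85 f'_c b_f) = 539500/(0.85 × 24.1 × 530) = 49.69 mm.
Since a = 49.69 ≤ h_f = 80 mm, the stress block lies entirely in the flange; analyse as a rectangular beam of width b_f.
M_n = T(d − a/2) = 539500 × (755 − 24.845) = 393.92 × 10⁶ N·mm.
M_n = 393.92 kN·m.

M_n ≈ 394 kN·m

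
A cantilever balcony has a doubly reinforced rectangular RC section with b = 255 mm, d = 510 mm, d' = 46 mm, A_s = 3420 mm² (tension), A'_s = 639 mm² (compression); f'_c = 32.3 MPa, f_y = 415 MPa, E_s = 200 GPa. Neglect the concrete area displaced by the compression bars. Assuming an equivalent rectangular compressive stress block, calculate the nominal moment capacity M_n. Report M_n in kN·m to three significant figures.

M_n ≈ 617 kN·m

Assume both tension and compression steel yield.
Net tension couple steel: A_s − A'_s = 2781 mm².
a = (A_s − A'_s) f_y / (0.85 f'_c b) = 1154115/(0.85 × 32.3 × 255) = 164.85 mm.
c = a/β₁ = 164.85/0.819 = 201.28 mm; ε'_s = 0.003(c − d')/c = 0.0023 ≥ f_y/E_s = 0.0021, so compression steel does yield.
M_n = (A_s − A'_s) f_y (d − a/2) + A'_s f_y (d − d') = [1154115 × (510 − 82.425) + 265185 × (510 − 46)] × 10⁻⁶ = 493.47 + 123.05 = 616.52 kN·m.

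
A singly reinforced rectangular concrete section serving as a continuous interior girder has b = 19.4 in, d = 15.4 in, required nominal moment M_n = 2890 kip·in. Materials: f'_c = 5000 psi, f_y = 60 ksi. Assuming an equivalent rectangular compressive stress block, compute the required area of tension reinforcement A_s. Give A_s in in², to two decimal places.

A_s ≈ 3.40 in²

From M_n = 0.85 f'_c a b (d − a/2):
a = d − √(d² − 2M_n/(0.85 f'_c b)) = 15.4 − √(15.4² − 2 × 2890/(0.85 × 5 × 19.4)) = 2.475 in.
A_s = 0.85 f'_c a b / f_y = 0.85 × 5 × 2.475 × 19.4 / 60 = 3.401 in².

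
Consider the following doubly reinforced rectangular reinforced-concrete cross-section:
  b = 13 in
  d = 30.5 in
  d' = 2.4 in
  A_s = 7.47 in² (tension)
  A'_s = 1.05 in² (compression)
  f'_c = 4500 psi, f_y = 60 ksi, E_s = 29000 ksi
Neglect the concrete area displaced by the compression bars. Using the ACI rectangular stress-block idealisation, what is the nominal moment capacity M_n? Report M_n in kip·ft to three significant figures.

M_n ≈ 1000 kip·ft

Assume both steels yield.
a = (A_s − A'_s) f_y/(0.85 f'_c b) = (7.47 − 1.05) × 60/(0.85 × 4.5 × 13) = 7.747 in.
c = a/β₁ = 7.747/0.825 = 9.390 in; ε'_s = 0.003(c − d')/c = 0.0022 ≥ ε_y = 0.0021, so the compression steel yields.
M_n = (A_s − A'_s) f_y (d − a/2) + A'_s f_y (d − d') = 385.2 × (30.5 − 3.8735) + 63 × (30.5 − 2.4) = 10256.5 + 1770.3 = 12026.8 kip·in = 12026.8/12 = 1002.23 kip·ft.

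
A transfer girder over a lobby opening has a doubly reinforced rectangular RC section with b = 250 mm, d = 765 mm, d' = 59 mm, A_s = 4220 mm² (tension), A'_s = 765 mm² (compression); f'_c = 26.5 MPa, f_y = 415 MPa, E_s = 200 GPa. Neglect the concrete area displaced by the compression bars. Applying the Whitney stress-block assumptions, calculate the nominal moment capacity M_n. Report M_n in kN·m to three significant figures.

M_n ≈ 1140 kN·m

Assume both tension and compression steel yield.
Net tension couple steel: A_s − A'_s = 3455 mm².
a = (A_s − A'_s) f_y / (0.85 f'_c b) = 1433825/(0.85 × 26.5 × 250) = 254.62 mm.
c = a/β₁ = 254.62/0.85 = 299.55 mm; ε'_s = 0.003(c − d')/c = 0.0024 ≥ f_y/E_s = 0.0021, so compression steel does yield.
M_n = (A_s − A'_s) f_y (d − a/2) + A'_s f_y (d − d') = [1433825 × (765 − 127.31) + 317475 × (765 − 59)] × 10⁻⁶ = 914.34 + 224.14 = 1138.48 kN·m.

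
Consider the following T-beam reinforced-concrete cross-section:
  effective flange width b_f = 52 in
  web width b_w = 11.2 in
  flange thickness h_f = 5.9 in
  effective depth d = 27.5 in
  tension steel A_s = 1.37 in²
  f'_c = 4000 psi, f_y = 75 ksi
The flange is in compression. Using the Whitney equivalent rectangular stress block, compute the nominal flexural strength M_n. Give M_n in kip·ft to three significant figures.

M_n ≈ 233 kip·ft

Tension: T = A_s f_y = 1.37 × 75 = 102.75 kips.
Try a within the flange: a = T/(0.85 f'_c b_f) = 102.75/(0.85 × 4 × 52) = 0.581 in.
Since a = 0.581 ≤ h_f = 5.9 in, the stress block lies entirely in the flange; analyse as a rectangular beam of width b_f.
M_n = T(d − a/2) = 102.75 × (27.5 − 0.2905) = 2795.8 kip·in.
M_n = 2795.8/12 = 232.98 kip·ft.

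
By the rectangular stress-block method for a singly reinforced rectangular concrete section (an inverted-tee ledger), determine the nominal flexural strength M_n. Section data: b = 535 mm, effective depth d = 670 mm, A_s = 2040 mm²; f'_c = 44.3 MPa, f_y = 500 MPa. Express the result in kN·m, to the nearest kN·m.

M_n ≈ 658 kN·m

T = A_s f_y = 2040 × 500 = 1020000 N = 1020 kN.
From C = T: a = T/(0.85 f'_c b) = 1020000/(0.85 × 44.3 × 535) = 50.63 mm.
M_n = T(d − a/2) = 1020 kN × (670 − 25.315) mm = 657.58 kN·m.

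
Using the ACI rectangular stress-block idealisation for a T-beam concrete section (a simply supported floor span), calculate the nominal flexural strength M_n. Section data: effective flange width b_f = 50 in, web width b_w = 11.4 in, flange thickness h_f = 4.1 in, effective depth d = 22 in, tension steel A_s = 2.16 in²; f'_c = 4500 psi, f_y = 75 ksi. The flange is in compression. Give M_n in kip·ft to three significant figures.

M_n ≈ 291 kip·ft

Tension: T = A_s f_y = 2.16 × 75 = 162 kips.
Try a within the flange: a = T/(0.85 f'_c b_f) = 162/(0.85 × 4.5 × 50) = 0.847 in.
Since a = 0.847 ≤ h_f = 4.1 in, the stress block lies entirely in the flange; analyse as a rectangular beam of width b_f.
M_n = T(d − a/2) = 162 × (22 − 0.4235) = 3495.4 kip·in.
M_n = 3495.4/12 = 291.28 kip·ft.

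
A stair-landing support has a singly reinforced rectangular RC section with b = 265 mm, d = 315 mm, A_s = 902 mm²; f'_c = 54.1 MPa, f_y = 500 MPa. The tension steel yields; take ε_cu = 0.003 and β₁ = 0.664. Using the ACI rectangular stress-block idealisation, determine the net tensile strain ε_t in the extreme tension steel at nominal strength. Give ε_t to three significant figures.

a = A_s f_y/(0.85 f'_c b) = 37.01 mm.
β₁ = 0.664, so c = a/β₁ = 37.01/0.664 = 55.74 mm.
From the linear strain diagram with ε_cu = 0.003: ε_t = 0.003 (d − c)/c = 0.003 × (315 − 55.74)/55.74 = 0.0140.
Since ε_t ≥ 0.005, the section is tension-controlled.

ε_t ≈ 0.0140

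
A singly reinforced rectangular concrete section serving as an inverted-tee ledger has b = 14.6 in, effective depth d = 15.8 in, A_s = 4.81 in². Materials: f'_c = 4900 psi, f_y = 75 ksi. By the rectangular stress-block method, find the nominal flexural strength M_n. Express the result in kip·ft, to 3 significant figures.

T = A_s f_y = 4.81 × 75 = 360.75 kips.
a = T/(0.85 f'_c b) = 360.75/(0.85 × 4.9 × 14.6) = 5.933 in.
M_n = T(d − a/2) = 360.75 × (15.8 − 2.9665) = 4629.7 kip·in = 4629.7/12 = 385.81 kip·ft.

M_n ≈ 386 kip·ft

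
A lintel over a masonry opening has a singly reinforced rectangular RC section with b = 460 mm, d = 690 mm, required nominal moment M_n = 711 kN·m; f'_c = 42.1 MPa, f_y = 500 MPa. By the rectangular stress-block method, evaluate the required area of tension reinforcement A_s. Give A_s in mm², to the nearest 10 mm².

A_s ≈ 2160 mm²

With M_n = 0.85 f'_c a b (d − a/2), solve the quadratic for a:
a = d − √(d² − 2M_n/(0.85 f'_c b)) = 690 − √(690² − 2 × 711×10⁶/(0.85 × 42.1 × 460)) = 65.73 mm.
A_s = 0.85 f'_c a b / f_y = 0.85 × 42.1 × 65.73 × 460 / 500 = 2164.0 mm².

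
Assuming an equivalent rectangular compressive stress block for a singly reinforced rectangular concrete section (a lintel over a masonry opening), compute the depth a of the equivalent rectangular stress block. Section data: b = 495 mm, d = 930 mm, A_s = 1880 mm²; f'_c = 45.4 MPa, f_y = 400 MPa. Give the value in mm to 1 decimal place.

a ≈ 39.4 mm

T = A_s f_y = 1880 × 400 = 752000 N = 752 kN.
Setting C = 0.85 f'_c a b equal to T: a = 752000/(0.85 × 45.4 × 495) = 39.4 mm.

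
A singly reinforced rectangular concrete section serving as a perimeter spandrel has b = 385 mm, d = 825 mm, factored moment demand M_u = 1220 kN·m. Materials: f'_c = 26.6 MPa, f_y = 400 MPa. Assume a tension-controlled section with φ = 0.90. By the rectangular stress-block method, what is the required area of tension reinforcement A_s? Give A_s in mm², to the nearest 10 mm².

M_n = M_u/φ = 1220/0.90 = 1355.56 kN·m.
With M_n = 0.85 f'_c a b (d − a/2), solve the quadratic for a:
a = d − √(d² − 2M_n/(0.85 f'_c b)) = 825 − √(825² − 2 × 1355.56×10⁶/(0.85 × 26.6 × 385)) = 217.40 mm.
A_s = 0.85 f'_c a b / f_y = 0.85 × 26.6 × 217.40 × 385 / 400 = 4731.1 mm².

A_s ≈ 4730 mm²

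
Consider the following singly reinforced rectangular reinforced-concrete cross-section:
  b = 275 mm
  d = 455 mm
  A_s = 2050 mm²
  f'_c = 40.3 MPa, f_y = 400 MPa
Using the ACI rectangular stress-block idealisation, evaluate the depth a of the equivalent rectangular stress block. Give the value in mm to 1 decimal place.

a ≈ 87.0 mm

T = A_s f_y = 2050 × 400 = 820000 N = 820 kN.
Setting C = 0.85 f'_c a b equal to T: a = 820000/(0.85 × 40.3 × 275) = 87.0 mm.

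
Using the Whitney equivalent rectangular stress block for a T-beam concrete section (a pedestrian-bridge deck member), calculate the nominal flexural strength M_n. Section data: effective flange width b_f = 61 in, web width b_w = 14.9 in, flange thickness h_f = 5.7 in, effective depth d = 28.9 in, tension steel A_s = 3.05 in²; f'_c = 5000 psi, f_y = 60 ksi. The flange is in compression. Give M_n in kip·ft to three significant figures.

Tension: T = A_s f_y = 3.05 × 60 = 183 kips.
Try a within the flange: a = T/(0.85 f'_c b_f) = 183/(0.85 × 5 × 61) = 0.706 in.
Since a = 0.706 ≤ h_f = 5.7 in, the stress block lies entirely in the flange; analyse as a rectangular beam of width b_f.
M_n = T(d − a/2) = 183 × (28.9 − 0.353) = 5224.1 kip·in.
M_n = 5224.1/12 = 435.34 kip·ft.

M_n ≈ 435 kip·ft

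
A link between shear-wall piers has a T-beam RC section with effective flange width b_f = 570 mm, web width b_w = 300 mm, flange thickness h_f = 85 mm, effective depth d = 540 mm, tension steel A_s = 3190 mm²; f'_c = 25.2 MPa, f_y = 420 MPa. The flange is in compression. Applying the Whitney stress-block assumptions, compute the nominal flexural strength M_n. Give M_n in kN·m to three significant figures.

Tension: T = A_s f_y = 3190 × 420 = 1339800 N.
Try a within the flange: a = T/(0.85 f'_c b_f) = 1339800/(0.85 × 25.2 × 570) = 109.74 mm.
a = 109.74 > h_f = 85 mm: the block extends into the web. Split into flange-overhang and web parts.
C_f = 0.85 f'_c (b_f − b_w) h_f = 0.85 × 25.2 × (570 − 300) × 85 = 491589 N.
Remaining web compression depth: a_w = (T − C_f)/(0.85 f'_c b_w) = (1339800 − 491589)/(0.85 × 25.2 × 300) = 132.00 mm.
M_n = C_f(d − h_f/2) + (T − C_f)(d − a_w/2) = 491589 × (540 − 42.5) + 848211 × (540 − 66) = 244.57 + 402.05 = 646.62 × 10⁶ N·mm.
M_n = 646.62 kN·m.

M_n ≈ 647 kN·m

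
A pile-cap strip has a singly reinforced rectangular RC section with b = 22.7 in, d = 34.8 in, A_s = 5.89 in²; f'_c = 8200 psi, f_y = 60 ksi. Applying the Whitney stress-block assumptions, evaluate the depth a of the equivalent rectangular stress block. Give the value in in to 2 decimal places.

T = A_s f_y = 5.89 × 60 = 353.4 kips.
a = T/(0.85 f'_c b) = 353.4/(0.85 × 8.2 × 22.7) = 2.23 in.

a ≈ 2.23 in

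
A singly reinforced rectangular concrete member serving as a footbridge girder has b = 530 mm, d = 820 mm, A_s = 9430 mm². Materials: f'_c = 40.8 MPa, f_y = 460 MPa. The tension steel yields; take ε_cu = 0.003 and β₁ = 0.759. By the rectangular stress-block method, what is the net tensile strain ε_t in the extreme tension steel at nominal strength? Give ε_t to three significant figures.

a = A_s f_y/(0.85 f'_c b) = 236.00 mm.
β₁ = 0.759, so c = a/β₁ = 236.00/0.759 = 310.94 mm.
From the linear strain diagram with ε_cu = 0.003: ε_t = 0.003 (d − c)/c = 0.003 × (820 − 310.94)/310.94 = 0.00491.
ε_t is between 0.004 and 0.005 — transition zone.

ε_t ≈ 0.00491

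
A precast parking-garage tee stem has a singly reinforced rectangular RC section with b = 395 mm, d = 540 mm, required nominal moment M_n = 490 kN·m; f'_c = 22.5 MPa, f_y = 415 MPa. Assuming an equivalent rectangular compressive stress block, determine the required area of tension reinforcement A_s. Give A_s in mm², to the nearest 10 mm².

A_s ≈ 2510 mm²

With M_n = 0.85 f'_c a b (d − a/2), solve the quadratic for a:
a = d − √(d² − 2M_n/(0.85 f'_c b)) = 540 − √(540² − 2 × 490×10⁶/(0.85 × 22.5 × 395)) = 137.66 mm.
A_s = 0.85 f'_c a b / f_y = 0.85 × 22.5 × 137.66 × 395 / 415 = 2505.9 mm².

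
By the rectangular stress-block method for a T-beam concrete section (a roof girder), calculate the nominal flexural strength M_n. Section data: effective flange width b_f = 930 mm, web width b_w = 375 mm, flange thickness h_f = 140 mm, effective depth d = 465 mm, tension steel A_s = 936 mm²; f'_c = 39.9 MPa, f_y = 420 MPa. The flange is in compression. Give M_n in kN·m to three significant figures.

M_n ≈ 180 kN·m

Tension: T = A_s f_y = 936 × 420 = 393120 N.
Try a within the flange: a = T/(0.85 f'_c b_f) = 393120/(0.85 × 39.9 × 930) = 12.46 mm.
Since a = 12.46 ≤ h_f = 140 mm, the stress block lies entirely in the flange; analyse as a rectangular beam of width b_f.
M_n = T(d − a/2) = 393120 × (465 − 6.23) = 180.35 × 10⁶ N·mm.
M_n = 180.35 kN·m.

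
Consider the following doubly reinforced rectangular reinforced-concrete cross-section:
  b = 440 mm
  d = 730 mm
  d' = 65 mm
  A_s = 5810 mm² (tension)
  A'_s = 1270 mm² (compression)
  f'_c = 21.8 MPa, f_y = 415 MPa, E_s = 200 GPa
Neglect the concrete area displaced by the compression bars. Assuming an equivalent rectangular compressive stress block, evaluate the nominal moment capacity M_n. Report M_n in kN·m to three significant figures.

M_n ≈ 1510 kN·m

Assume both tension and compression steel yield.
Net tension couple steel: A_s − A'_s = 4540 mm².
a = (A_s − A'_s) f_y / (0.85 f'_c b) = 1884100/(0.85 × 21.8 × 440) = 231.09 mm.
c = a/β₁ = 231.09/0.85 = 271.87 mm; ε'_s = 0.003(c − d')/c = 0.0023 ≥ f_y/E_s = 0.0021, so compression steel does yield.
M_n = (A_s − A'_s) f_y (d − a/2) + A'_s f_y (d − d') = [1884100 × (730 − 115.545) + 527050 × (730 − 65)] × 10⁻⁶ = 1157.69 + 350.49 = 1508.18 kN·m.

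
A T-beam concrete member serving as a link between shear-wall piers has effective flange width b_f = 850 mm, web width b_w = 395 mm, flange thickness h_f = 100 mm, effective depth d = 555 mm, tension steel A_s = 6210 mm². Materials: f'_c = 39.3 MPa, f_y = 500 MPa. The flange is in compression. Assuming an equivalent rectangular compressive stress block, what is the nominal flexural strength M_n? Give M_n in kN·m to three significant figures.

Tension: T = A_s f_y = 6210 × 500 = 3105000 N.
Try a within the flange: a = T/(0.85 f'_c b_f) = 3105000/(0.85 × 39.3 × 850) = 109.35 mm.
a = 109.35 > h_f = 100 mm: the block extends into the web. Split into flange-overhang and web parts.
C_f = 0.85 f'_c (b_f − b_w) h_f = 0.85 × 39.3 × (850 − 395) × 100 = 1519928 N.
Remaining web compression depth: a_w = (T − C_f)/(0.85 f'_c b_w) = (3105000 − 1519928)/(0.85 × 39.3 × 395) = 120.13 mm.
M_n = C_f(d − h_f/2) + (T − C_f)(d − a_w/2) = 1519928 × (555 − 50) + 1585072 × (555 − 60.065) = 767.56 + 784.51 = 1552.07 × 10⁶ N·mm.
M_n = 1552.07 kN·m.

M_n ≈ 1550 kN·m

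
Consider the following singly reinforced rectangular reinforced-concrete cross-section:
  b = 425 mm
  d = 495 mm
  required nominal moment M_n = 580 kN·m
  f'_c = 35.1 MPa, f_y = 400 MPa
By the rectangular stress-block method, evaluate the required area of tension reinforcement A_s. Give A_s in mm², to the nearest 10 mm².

With M_n = 0.85 f'_c a b (d − a/2), solve the quadratic for a:
a = d − √(d² − 2M_n/(0.85 f'_c b)) = 495 − √(495² − 2 × 580×10⁶/(0.85 × 35.1 × 425)) = 103.16 mm.
A_s = 0.85 f'_c a b / f_y = 0.85 × 35.1 × 103.16 × 425 / 400 = 3270.1 mm².

A_s ≈ 3270 mm²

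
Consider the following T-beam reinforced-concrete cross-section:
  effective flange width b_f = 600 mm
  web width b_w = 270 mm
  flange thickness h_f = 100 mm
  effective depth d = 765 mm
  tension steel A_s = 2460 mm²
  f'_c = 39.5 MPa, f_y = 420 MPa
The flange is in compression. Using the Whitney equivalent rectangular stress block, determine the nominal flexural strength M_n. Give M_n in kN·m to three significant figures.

M_n ≈ 764 kN·m

Tension: T = A_s f_y = 2460 × 420 = 1033200 N.
Try a within the flange: a = T/(0.85 f'_c b_f) = 1033200/(0.85 × 39.5 × 600) = 51.29 mm.
Since a = 51.29 ≤ h_f = 100 mm, the stress block lies entirely in the flange; analyse as a rectangular beam of width b_f.
M_n = T(d − a/2) = 1033200 × (765 − 25.645) = 763.90 × 10⁶ N·mm.
M_n = 763.90 kN·m.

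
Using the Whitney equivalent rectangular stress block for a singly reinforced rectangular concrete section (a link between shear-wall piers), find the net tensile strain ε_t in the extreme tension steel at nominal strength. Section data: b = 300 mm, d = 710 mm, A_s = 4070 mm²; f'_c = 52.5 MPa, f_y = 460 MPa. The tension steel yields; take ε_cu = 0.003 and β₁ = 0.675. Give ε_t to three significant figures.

a = A_s f_y/(0.85 f'_c b) = 139.85 mm.
β₁ = 0.675, so c = a/β₁ = 139.85/0.675 = 207.19 mm.
From the linear strain diagram with ε_cu = 0.003: ε_t = 0.003 (d − c)/c = 0.003 × (710 − 207.19)/207.19 = 0.00728.
Since ε_t ≥ 0.005, the section is tension-controlled.

ε_t ≈ 0.00728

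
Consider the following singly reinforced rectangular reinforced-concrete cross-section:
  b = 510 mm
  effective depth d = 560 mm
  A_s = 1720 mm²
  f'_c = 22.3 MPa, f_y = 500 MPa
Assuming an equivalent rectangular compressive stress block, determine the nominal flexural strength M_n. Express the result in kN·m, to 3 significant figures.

M_n ≈ 443 kN·m

T = A_s f_y = 1720 × 500 = 860000 N = 860 kN.
From C = T: a = T/(0.85 f'_c b) = 860000/(0.85 × 22.3 × 510) = 88.96 mm.
M_n = T(d − a/2) = 860 kN × (560 − 44.48) mm = 443.35 kN·m.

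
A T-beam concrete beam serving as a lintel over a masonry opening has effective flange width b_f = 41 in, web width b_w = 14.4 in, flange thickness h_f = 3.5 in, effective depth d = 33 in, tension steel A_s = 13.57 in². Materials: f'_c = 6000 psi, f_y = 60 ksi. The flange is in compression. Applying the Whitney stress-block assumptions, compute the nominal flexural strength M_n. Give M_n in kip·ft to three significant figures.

M_n ≈ 2100 kip·ft

Tension: T = A_s f_y = 13.57 × 60 = 814.2 kips.
Try a within the flange: a = T/(0.85 f'_c b_f) = 814.2/(0.85 × 6 × 41) = 3.894 in.
a = 3.894 > h_f = 3.5 in: the block extends into the web. Split into flange-overhang and web parts.
C_f = 0.85 f'_c (b_f − b_w) h_f = 0.85 × 6 × (41 − 14.4) × 3.5 = 474.8 kips.
Remaining web compression depth: a_w = (T − C_f)/(0.85 f'_c b_w) = (814.2 − 474.8)/(0.85 × 6 × 14.4) = 4.621 in.
M_n = C_f(d − h_f/2) + (T − C_f)(d − a_w/2) = 474.8 × (33 − 1.75) + 339.4 × (33 − 2.3105) = 14837.5 + 10416.0 = 25253.5 kip·in.
M_n = 25253.5/12 = 2104.46 kip·ft.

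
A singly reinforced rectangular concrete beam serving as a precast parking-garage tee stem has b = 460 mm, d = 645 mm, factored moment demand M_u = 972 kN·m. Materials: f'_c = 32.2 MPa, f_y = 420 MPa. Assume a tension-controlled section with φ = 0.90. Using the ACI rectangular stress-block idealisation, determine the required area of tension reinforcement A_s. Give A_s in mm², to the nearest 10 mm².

M_n = M_u/φ = 972/0.90 = 1080 kN·m.
With M_n = 0.85 f'_c a b (d − a/2), solve the quadratic for a:
a = d − √(d² − 2M_n/(0.85 f'_c b)) = 645 − √(645² − 2 × 1080×10⁶/(0.85 × 32.2 × 460)) = 150.57 mm.
A_s = 0.85 f'_c a b / f_y = 0.85 × 32.2 × 150.57 × 460 / 420 = 4513.6 mm².

A_s ≈ 4510 mm²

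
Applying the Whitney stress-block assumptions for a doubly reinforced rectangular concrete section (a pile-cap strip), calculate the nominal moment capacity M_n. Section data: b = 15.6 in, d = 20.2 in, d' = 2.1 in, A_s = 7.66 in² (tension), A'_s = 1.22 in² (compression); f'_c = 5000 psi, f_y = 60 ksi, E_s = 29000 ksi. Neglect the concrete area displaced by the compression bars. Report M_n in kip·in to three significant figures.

Assume both steels yield.
a = (A_s − A'_s) f_y/(0.85 f'_c b) = (7.66 − 1.22) × 60/(0.85 × 5 × 15.6) = 5.828 in.
c = a/β₁ = 5.828/0.8 = 7.285 in; ε'_s = 0.003(c − d')/c = 0.0021 ≥ ε_y = 0.0021, so the compression steel yields.
M_n = (A_s − A'_s) f_y (d − a/2) + A'_s f_y (d − d') = 386.4 × (20.2 − 2.914) + 73.2 × (20.2 − 2.1) = 6679.3 + 1324.9 = 8004.2 kip·in.

M_n ≈ 8000 kip·in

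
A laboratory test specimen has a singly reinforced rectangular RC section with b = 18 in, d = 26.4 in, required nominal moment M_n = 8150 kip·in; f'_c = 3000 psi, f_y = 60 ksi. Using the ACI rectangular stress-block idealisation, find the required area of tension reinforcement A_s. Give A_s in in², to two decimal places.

From M_n = 0.85 f'_c a b (d − a/2):
a = d − √(d² − 2M_n/(0.85 f'_c b)) = 26.4 − √(26.4² − 2 × 8150/(0.85 × 3 × 18)) = 7.911 in.
A_s = 0.85 f'_c a b / f_y = 0.85 × 3 × 7.911 × 18 / 60 = 6.052 in².

A_s ≈ 6.05 in²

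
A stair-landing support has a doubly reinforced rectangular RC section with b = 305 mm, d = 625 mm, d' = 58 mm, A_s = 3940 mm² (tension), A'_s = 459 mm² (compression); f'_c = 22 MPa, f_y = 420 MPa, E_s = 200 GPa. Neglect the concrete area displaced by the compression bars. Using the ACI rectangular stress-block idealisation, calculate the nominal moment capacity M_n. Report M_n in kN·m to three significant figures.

M_n ≈ 836 kN·m

Assume both tension and compression steel yield.
Net tension couple steel: A_s − A'_s = 3481 mm².
a = (A_s − A'_s) f_y / (0.85 f'_c b) = 1462020/(0.85 × 22 × 305) = 256.34 mm.
c = a/β₁ = 256.34/0.85 = 301.58 mm; ε'_s = 0.003(c − d')/c = 0.0024 ≥ f_y/E_s = 0.0021, so compression steel does yield.
M_n = (A_s − A'_s) f_y (d − a/2) + A'_s f_y (d − d') = [1462020 × (625 − 128.17) + 192780 × (625 − 58)] × 10⁻⁶ = 726.38 + 109.31 = 835.69 kN·m.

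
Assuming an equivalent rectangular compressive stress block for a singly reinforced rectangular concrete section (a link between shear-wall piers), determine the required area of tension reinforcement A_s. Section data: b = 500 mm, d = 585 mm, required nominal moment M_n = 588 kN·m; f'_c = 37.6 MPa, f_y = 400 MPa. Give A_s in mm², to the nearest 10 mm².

A_s ≈ 2660 mm²

With M_n = 0.85 f'_c a b (d − a/2), solve the quadratic for a:
a = d − √(d² − 2M_n/(0.85 f'_c b)) = 585 − √(585² − 2 × 588×10⁶/(0.85 × 37.6 × 500)) = 66.70 mm.
A_s = 0.85 f'_c a b / f_y = 0.85 × 37.6 × 66.70 × 500 / 400 = 2664.7 mm².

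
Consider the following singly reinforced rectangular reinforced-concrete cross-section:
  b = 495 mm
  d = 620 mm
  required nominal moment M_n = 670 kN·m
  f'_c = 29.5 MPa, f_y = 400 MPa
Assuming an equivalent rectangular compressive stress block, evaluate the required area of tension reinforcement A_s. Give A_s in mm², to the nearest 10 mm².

With M_n = 0.85 f'_c a b (d − a/2), solve the quadratic for a:
a = d − √(d² − 2M_n/(0.85 f'_c b)) = 620 − √(620² − 2 × 670×10⁶/(0.85 × 29.5 × 495)) = 94.22 mm.
A_s = 0.85 f'_c a b / f_y = 0.85 × 29.5 × 94.22 × 495 / 400 = 2923.7 mm².

A_s ≈ 2920 mm²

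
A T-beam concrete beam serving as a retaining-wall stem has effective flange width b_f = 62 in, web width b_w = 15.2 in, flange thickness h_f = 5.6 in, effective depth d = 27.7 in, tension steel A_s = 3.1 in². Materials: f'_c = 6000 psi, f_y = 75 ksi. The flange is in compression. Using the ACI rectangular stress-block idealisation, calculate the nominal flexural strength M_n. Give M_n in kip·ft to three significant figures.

M_n ≈ 530 kip·ft

Tension: T = A_s f_y = 3.1 × 75 = 232.5 kips.
Try a within the flange: a = T/(0.85 f'_c b_f) = 232.5/(0.85 × 6 × 62) = 0.735 in.
Since a = 0.735 ≤ h_f = 5.6 in, the stress block lies entirely in the flange; analyse as a rectangular beam of width b_f.
M_n = T(d − a/2) = 232.5 × (27.7 − 0.3675) = 6354.8 kip·in.
M_n = 6354.8/12 = 529.57 kip·ft.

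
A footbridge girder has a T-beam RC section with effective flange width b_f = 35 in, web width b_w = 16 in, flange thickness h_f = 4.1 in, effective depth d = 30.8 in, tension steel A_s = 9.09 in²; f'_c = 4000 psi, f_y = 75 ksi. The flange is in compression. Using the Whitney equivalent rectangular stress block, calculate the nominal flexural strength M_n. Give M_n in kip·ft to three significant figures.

Tension: T = A_s f_y = 9.09 × 75 = 681.75 kips.
Try a within the flange: a = T/(0.85 f'_c b_f) = 681.75/(0.85 × 4 × 35) = 5.729 in.
a = 5.729 > h_f = 4.1 in: the block extends into the web. Split into flange-overhang and web parts.
C_f = 0.85 f'_c (b_f − b_w) h_f = 0.85 × 4 × (35 − 16) × 4.1 = 264.9 kips.
Remaining web compression depth: a_w = (T − C_f)/(0.85 f'_c b_w) = (681.75 − 264.9)/(0.85 × 4 × 16) = 7.663 in.
M_n = C_f(d − h_f/2) + (T − C_f)(d − a_w/2) = 264.9 × (30.8 − 2.05) + 416.85 × (30.8 − 3.8315) = 7615.9 + 11241.8 = 18857.7 kip·in.
M_n = 18857.7/12 = 1571.48 kip·ft.

M_n ≈ 1570 kip·ft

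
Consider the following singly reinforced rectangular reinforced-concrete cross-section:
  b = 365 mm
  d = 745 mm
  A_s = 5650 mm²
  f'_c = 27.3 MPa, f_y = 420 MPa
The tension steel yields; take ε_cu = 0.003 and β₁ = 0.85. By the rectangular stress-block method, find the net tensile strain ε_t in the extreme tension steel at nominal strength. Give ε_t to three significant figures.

ε_t ≈ 0.00378

a = A_s f_y/(0.85 f'_c b) = 280.17 mm.
β₁ = 0.85, so c = a/β₁ = 280.17/0.85 = 329.61 mm.
From the linear strain diagram with ε_cu = 0.003: ε_t = 0.003 (d − c)/c = 0.003 × (745 − 329.61)/329.61 = 0.00378.
ε_t < 0.004 — the section is over-reinforced for flexure under ACI limits.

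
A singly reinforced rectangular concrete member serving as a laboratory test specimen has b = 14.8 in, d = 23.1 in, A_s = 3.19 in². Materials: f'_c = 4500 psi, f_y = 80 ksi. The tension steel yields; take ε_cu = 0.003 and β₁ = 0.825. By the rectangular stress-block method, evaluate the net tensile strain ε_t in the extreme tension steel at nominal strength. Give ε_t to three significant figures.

ε_t ≈ 0.00968

a = A_s f_y/(0.85 f'_c b) = 4.508 in.
β₁ = 0.825, so c = a/β₁ = 4.508/0.825 = 5.464 in.
From the linear strain diagram with ε_cu = 0.003: ε_t = 0.003 (d − c)/c = 0.003 × (23.1 − 5.464)/5.464 = 0.00968.
Since ε_t ≥ 0.005, the section is tension-controlled.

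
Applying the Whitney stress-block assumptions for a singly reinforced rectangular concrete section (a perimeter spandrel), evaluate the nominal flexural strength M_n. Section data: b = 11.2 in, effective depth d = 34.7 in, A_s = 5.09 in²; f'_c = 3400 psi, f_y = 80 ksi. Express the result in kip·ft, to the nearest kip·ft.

T = A_s f_y = 5.09 × 80 = 407.2 kips.
a = T/(0.85 f'_c b) = 407.2/(0.85 × 3.4 × 11.2) = 12.580 in.
M_n = T(d − a/2) = 407.2 × (34.7 − 6.29) = 11568.6 kip·in = 11568.6/12 = 964.05 kip·ft.

M_n ≈ 964 kip·ft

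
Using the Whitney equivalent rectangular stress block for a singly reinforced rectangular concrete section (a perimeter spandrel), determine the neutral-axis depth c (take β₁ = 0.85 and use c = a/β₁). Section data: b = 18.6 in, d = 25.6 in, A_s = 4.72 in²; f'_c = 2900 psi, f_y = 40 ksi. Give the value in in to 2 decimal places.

c ≈ 4.84 in

T = A_s f_y = 4.72 × 40 = 188.8 kips.
a = T/(0.85 f'_c b) = 188.8/(0.85 × 2.9 × 18.6) = 4.1179 in.
With β₁ = 0.85, c = a/β₁ = 4.1179/0.85 = 4.84 in.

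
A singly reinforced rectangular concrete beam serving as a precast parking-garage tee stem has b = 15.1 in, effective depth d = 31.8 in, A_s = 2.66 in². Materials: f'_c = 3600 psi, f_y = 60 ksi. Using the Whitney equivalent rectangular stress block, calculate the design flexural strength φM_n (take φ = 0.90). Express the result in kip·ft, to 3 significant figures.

T = A_s f_y = 2.66 × 60 = 159.6 kips.
a = T/(0.85 f'_c b) = 159.6/(0.85 × 3.6 × 15.1) = 3.454 in.
M_n = T(d − a/2) = 159.6 × (31.8 − 1.727) = 4799.7 kip·in = 4799.7/12 = 399.98 kip·ft.
φM_n = 0.90 × 399.98 = 359.98 kip·ft.

φM_n ≈ 360 kip·ft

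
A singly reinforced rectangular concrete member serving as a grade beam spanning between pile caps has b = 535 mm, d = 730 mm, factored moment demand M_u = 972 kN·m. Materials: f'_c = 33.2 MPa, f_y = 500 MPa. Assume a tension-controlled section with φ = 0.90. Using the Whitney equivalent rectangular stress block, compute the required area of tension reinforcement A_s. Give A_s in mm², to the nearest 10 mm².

M_n = M_u/φ = 972/0.90 = 1080 kN·m.
With M_n = 0.85 f'_c a b (d − a/2), solve the quadratic for a:
a = d − √(d² − 2M_n/(0.85 f'_c b)) = 730 − √(730² − 2 × 1080×10⁶/(0.85 × 33.2 × 535)) = 105.63 mm.
A_s = 0.85 f'_c a b / f_y = 0.85 × 33.2 × 105.63 × 535 / 500 = 3189.5 mm².

A_s ≈ 3190 mm²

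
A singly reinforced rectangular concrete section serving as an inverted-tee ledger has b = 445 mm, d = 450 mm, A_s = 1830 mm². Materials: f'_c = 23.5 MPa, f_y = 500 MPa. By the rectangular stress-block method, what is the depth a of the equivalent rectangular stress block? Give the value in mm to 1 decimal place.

T = A_s f_y = 1830 × 500 = 915000 N = 915 kN.
Setting C = 0.85 f'_c a b equal to T: a = 915000/(0.85 × 23.5 × 445) = 102.9 mm.

a ≈ 102.9 mm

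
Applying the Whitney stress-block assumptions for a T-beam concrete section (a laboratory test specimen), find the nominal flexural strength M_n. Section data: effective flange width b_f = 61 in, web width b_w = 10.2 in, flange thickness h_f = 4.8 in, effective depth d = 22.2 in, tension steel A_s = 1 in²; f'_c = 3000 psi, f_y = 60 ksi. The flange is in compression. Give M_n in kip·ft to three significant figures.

Tension: T = A_s f_y = 1 × 60 = 60 kips.
Try a within the flange: a = T/(0.85 f'_c b_f) = 60/(0.85 × 3 × 61) = 0.386 in.
Since a = 0.386 ≤ h_f = 4.8 in, the stress block lies entirely in the flange; analyse as a rectangular beam of width b_f.
M_n = T(d − a/2) = 60 × (22.2 − 0.193) = 1320.4 kip·in.
M_n = 1320.4/12 = 110.03 kip·ft.

M_n ≈ 110 kip·ft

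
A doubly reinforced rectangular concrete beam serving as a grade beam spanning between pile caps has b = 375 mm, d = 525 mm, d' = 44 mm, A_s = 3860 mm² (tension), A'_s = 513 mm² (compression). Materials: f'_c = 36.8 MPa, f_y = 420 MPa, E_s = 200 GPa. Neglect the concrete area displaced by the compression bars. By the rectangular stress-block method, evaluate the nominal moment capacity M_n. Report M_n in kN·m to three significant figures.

M_n ≈ 757 kN·m

Assume both tension and compression steel yield.
Net tension couple steel: A_s − A'_s = 3347 mm².
a = (A_s − A'_s) f_y / (0.85 f'_c b) = 1405740/(0.85 × 36.8 × 375) = 119.84 mm.
c = a/β₁ = 119.84/0.787 = 152.27 mm; ε'_s = 0.003(c − d')/c = 0.0021 ≥ f_y/E_s = 0.0021, so compression steel does yield.
M_n = (A_s − A'_s) f_y (d − a/2) + A'_s f_y (d − d') = [1405740 × (525 − 59.92) + 215460 × (525 − 44)] × 10⁻⁶ = 653.78 + 103.64 = 757.42 kN·m.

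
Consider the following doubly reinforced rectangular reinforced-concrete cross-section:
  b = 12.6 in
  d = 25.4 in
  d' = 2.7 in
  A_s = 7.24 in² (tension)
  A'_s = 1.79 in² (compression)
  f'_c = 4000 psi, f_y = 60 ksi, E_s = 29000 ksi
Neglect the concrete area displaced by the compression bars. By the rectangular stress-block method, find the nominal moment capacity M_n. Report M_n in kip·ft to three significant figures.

Assume both steels yield.
a = (A_s − A'_s) f_y/(0.85 f'_c b) = (7.24 − 1.79) × 60/(0.85 × 4 × 12.6) = 7.633 in.
c = a/β₁ = 7.633/0.85 = 8.980 in; ε'_s = 0.003(c − d')/c = 0.0021 ≥ ε_y = 0.0021, so the compression steel yields.
M_n = (A_s − A'_s) f_y (d − a/2) + A'_s f_y (d − d') = 327 × (25.4 − 3.8165) + 107.4 × (25.4 − 2.7) = 7057.8 + 2438.0 = 9495.8 kip·in = 9495.8/12 = 791.32 kip·ft.

M_n ≈ 791 kip·ft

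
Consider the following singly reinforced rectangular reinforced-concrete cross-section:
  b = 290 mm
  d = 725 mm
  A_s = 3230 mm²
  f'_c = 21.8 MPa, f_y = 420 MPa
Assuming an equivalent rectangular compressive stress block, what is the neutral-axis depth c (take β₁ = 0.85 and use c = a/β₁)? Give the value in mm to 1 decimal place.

c ≈ 297.0 mm

T = A_s f_y = 3230 × 420 = 1356600 N = 1356.6 kN.
Setting C = 0.85 f'_c a b equal to T: a = 1356600/(0.85 × 21.8 × 290) = 252.452 mm.
With β₁ = 0.85, c = a/β₁ = 252.452/0.85 = 297.0 mm.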